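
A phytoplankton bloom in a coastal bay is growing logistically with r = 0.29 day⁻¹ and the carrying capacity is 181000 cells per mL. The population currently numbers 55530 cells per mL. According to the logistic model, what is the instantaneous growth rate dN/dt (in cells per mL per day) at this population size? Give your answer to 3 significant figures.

dN/dt = rN(1 − N/K) = 0.29 × 55530 × (1 − 55530/181000).
1 − 55530/181000 = 0.6932; dN/dt = 0.29 × 55530 × 0.6932 = 11163.

11200 cells per mL per day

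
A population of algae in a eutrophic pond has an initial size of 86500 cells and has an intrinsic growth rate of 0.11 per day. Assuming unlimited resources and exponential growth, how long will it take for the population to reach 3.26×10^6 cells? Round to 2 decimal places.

Set N₀·e^(rt) = 3.26×10^6: e^(0.11·t) = 3.26×10^6/86500 = 37.688.
0.11·t = ln(37.688) = 3.6293, so t = 3.6293/0.11 = 32.994.

32.99 days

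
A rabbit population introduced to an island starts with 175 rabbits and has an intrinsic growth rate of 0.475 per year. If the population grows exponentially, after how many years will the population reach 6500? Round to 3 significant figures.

Set N₀·e^(rt) = 6500: e^(0.475·t) = 6500/175 = 37.143.
0.475·t = ln(37.143) = 3.6148, so t = 3.6148/0.475 = 7.61.

7.61 years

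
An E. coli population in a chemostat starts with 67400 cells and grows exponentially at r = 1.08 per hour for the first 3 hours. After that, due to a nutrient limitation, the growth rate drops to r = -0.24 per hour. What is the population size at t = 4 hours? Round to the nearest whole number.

Phase 1: N(3) = 67400·e^(1.08×3) = 67400·e^3.24 = 1.720973×10^6.
Phase 2 runs for 4 − 3 = 1 hours at r = -0.24.
N(4) = 1.720973×10^6·e^(-0.24×1) = 1.720973×10^6·e^-0.24 = 1.353765×10^6.

1353765 cells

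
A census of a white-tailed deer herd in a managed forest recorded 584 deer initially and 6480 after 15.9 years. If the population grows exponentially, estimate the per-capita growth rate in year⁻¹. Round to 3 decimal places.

0.151 per year

From N(t) = N₀·e^(rt): e^(r·15.9) = 6480/584 = 11.096.
r·15.9 = ln(11.096) = 2.4066, so r = 2.4066/15.9 = 0.15136.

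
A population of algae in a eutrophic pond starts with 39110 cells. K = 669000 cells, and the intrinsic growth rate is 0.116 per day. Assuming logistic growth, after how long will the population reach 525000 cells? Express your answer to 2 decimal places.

35.11 days

A = (K − N₀)/N₀ = (669000 − 39110)/39110 = 16.106.
Solve 669000/(1 + 16.106·e^(−0.116t)) = 525000: 1 + 16.106·e^(−0.116t) = 1.2743, so e^(−0.116t) = 0.0170305.
−0.116·t = ln(0.0170305) = -4.0728, so t = 4.0728/0.116 = 35.11.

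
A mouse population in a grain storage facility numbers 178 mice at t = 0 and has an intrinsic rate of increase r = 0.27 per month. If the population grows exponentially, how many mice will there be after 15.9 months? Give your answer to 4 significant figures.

13030 mice

N(t) = N₀·e^(rt) = 178 × e^(0.27×15.9) = 178 × e^4.293.
e^4.293 ≈ 73.186, so N ≈ 178 × 73.186 = 13027.1.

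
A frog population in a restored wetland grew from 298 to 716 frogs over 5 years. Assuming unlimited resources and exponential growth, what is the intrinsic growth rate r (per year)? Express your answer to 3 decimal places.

0.175 per year

From N(t) = N₀·e^(rt): e^(r·5) = 716/298 = 2.4027.
r·5 = ln(2.4027) = 0.87659, so r = 0.87659/5 = 0.17532.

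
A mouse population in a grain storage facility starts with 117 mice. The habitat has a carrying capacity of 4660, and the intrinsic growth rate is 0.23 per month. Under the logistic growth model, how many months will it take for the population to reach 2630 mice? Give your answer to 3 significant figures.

A = (K − N₀)/N₀ = (4660 − 117)/117 = 38.829.
Solve 4660/(1 + 38.829·e^(−0.23t)) = 2630: 1 + 38.829·e^(−0.23t) = 1.7719, so e^(−0.23t) = 0.0198785.
−0.23·t = ln(0.0198785) = -3.9181, so t = 3.9181/0.23 = 17.035.

17.0 months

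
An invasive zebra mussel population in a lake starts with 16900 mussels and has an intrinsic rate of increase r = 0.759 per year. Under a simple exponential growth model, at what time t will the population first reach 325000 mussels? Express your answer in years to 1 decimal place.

3.9 years

Set N₀·e^(rt) = 325000: e^(0.759·t) = 325000/16900 = 19.231.
0.759·t = ln(19.231) = 2.9565, so t = 2.9565/0.759 = 3.8953.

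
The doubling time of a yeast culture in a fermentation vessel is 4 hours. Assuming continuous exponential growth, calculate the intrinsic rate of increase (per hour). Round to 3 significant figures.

0.173 per hour

r = ln(2)/t_d = 0.6931/4 = 0.17329.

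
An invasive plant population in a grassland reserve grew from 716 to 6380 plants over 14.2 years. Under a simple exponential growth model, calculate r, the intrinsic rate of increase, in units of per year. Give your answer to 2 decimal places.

0.15 per year

From N(t) = N₀·e^(rt): e^(r·14.2) = 6380/716 = 8.9106.
r·14.2 = ln(8.9106) = 2.1872, so r = 2.1872/14.2 = 0.15403.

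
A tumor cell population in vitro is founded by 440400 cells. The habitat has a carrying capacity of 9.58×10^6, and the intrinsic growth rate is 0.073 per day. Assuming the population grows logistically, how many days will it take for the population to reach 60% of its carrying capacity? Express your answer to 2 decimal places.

A = (K − N₀)/N₀ = (9.58×10^6 − 440400)/440400 = 20.753.
Solve 9.58×10^6/(1 + 20.753·e^(−0.073t)) = 5.748×10^6: 1 + 20.753·e^(−0.073t) = 1.6667, so e^(−0.073t) = 0.0321239.
−0.073·t = ln(0.0321239) = -3.4382, so t = 3.4382/0.073 = 47.098.

47.10 days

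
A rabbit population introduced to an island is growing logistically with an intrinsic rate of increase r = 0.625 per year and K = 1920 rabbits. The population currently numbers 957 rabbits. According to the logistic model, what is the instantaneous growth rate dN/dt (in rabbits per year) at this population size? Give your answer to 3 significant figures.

300 rabbits per year

dN/dt = rN(1 − N/K) = 0.625 × 957 × (1 − 957/1920).
1 − 957/1920 = 0.50156; dN/dt = 0.625 × 957 × 0.50156 = 300.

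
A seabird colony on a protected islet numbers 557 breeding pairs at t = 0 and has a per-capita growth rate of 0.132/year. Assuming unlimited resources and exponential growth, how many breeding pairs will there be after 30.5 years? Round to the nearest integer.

N(t) = N₀·e^(rt) = 557 × e^(0.132×30.5) = 557 × e^4.026.
e^4.026 ≈ 56.036, so N ≈ 557 × 56.036 = 31212.2.

31212 breeding pairs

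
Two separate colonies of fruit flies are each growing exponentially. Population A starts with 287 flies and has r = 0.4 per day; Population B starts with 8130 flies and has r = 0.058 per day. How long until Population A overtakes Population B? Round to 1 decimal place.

Set 287·e^(0.4t) = 8130·e^(0.058t).
e^((0.4 − 0.058)t) = 8130/287 → e^(0.342·t) = 28.328.
0.342·t = ln(28.328) = 3.3438, so t = 3.3438/0.342 = 9.7773.

9.8 days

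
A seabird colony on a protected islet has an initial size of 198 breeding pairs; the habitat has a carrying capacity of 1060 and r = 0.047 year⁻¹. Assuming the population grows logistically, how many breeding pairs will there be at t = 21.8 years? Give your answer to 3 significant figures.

A = (K − N₀)/N₀ = (1060 − 198)/198 = 4.3535.
N(t) = K/(1 + A·e^(−rt)) = 1060/(1 + 4.3535×e^(−0.047×21.8)).
e^(−1.025) = 0.35894; denominator = 1 + 4.3535×0.35894 = 2.5627.
N = 1060/2.5627 = 413.633.

414 breeding pairs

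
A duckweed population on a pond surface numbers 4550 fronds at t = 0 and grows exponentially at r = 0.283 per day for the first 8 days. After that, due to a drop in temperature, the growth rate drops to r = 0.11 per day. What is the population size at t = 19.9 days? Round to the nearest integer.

162086 fronds

Phase 1: N(8) = 4550·e^(0.283×8) = 4550·e^2.264 = 43777.8.
Phase 2 runs for 19.9 − 8 = 11.9 days at r = 0.11.
N(19.9) = 43777.8·e^(0.11×11.9) = 43777.8·e^1.309 = 162086.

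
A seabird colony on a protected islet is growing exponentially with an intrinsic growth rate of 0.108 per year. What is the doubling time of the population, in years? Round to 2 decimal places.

6.42 years

Doubling time t_d = ln(2)/r = 0.6931/0.108 = 6.418.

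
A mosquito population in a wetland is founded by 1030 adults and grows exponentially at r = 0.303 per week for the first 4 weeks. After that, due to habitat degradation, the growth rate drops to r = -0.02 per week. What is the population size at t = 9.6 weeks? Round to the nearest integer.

Phase 1: N(4) = 1030·e^(0.303×4) = 1030·e^1.212 = 3461.
Phase 2 runs for 9.6 − 4 = 5.6 weeks at r = -0.02.
N(9.6) = 3461·e^(-0.02×5.6) = 3461·e^-0.112 = 3094.29.

3094 adults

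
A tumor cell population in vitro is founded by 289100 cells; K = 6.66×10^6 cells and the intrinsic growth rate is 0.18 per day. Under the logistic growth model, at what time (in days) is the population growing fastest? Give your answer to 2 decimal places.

17.18 days

Logistic growth is fastest at N = K/2 = 3.33×10^6.
A = (K − N₀)/N₀ = 22.037. Set K/(1 + A·e^(−rt)) = K/2 → A·e^(−rt) = 1.
e^(−0.18t) = 1/22.037 = 0.0453782, so t = ln(22.037)/0.18 = 3.0927/0.18 = 17.182.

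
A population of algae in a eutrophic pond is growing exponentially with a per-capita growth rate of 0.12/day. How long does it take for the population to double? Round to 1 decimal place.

5.8 days

Doubling time t_d = ln(2)/r = 0.6931/0.12 = 5.7762.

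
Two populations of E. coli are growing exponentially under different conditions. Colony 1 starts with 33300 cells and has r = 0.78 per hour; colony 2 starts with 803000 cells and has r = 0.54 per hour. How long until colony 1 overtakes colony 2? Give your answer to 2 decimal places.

13.26 hours

Set 33300·e^(0.78t) = 803000·e^(0.54t).
e^((0.78 − 0.54)t) = 803000/33300 → e^(0.24·t) = 24.114.
0.24·t = ln(24.114) = 3.1828, so t = 3.1828/0.24 = 13.262.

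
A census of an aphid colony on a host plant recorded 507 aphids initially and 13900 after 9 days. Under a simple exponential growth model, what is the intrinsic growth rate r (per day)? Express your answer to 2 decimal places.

From N(t) = N₀·e^(rt): e^(r·9) = 13900/507 = 27.416.
r·9 = ln(27.416) = 3.3111, so r = 3.3111/9 = 0.3679.

0.37 per day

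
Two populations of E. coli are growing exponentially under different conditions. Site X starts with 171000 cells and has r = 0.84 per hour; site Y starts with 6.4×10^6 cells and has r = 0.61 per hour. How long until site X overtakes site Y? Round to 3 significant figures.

15.7 hours

Set 171000·e^(0.84t) = 6.4×10^6·e^(0.61t).
e^((0.84 − 0.61)t) = 6.4×10^6/171000 → e^(0.23·t) = 37.427.
0.23·t = ln(37.427) = 3.6224, so t = 3.6224/0.23 = 15.75.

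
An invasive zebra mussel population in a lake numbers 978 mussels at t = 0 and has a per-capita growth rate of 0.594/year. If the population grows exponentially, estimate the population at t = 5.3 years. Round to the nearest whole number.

N(t) = N₀·e^(rt) = 978 × e^(0.594×5.3) = 978 × e^3.148.
e^3.148 ≈ 23.294, so N ≈ 978 × 23.294 = 22781.6.

22782 mussels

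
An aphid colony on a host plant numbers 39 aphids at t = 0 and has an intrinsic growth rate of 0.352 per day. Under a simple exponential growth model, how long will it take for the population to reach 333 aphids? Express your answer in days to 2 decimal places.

6.09 days

Set N₀·e^(rt) = 333: e^(0.352·t) = 333/39 = 8.5385.
0.352·t = ln(8.5385) = 2.1446, so t = 2.1446/0.352 = 6.0926.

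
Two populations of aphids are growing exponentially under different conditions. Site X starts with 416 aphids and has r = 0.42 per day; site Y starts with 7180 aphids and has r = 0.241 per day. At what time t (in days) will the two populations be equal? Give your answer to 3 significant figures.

Set 416·e^(0.42t) = 7180·e^(0.241t).
e^((0.42 − 0.241)t) = 7180/416 → e^(0.179·t) = 17.26.
0.179·t = ln(17.26) = 2.8484, so t = 2.8484/0.179 = 15.913.

15.9 days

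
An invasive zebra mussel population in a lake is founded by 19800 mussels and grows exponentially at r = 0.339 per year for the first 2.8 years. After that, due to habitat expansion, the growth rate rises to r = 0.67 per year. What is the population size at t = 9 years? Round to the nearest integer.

3258043 mussels

Phase 1: N(2.8) = 19800·e^(0.339×2.8) = 19800·e^0.9492 = 51156.1.
Phase 2 runs for 9 − 2.8 = 6.2 years at r = 0.67.
N(9) = 51156.1·e^(0.67×6.2) = 51156.1·e^4.154 = 3.258043×10^6.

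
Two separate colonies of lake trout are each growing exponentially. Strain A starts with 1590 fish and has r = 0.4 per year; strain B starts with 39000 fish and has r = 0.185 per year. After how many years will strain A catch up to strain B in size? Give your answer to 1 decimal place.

Set 1590·e^(0.4t) = 39000·e^(0.185t).
e^((0.4 − 0.185)t) = 39000/1590 → e^(0.215·t) = 24.528.
0.215·t = ln(24.528) = 3.1998, so t = 3.1998/0.215 = 14.883.

14.9 years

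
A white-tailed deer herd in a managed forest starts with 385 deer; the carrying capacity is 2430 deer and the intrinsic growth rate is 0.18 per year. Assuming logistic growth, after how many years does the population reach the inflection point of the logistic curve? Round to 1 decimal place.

Logistic growth is fastest at N = K/2 = 1215.
A = (K − N₀)/N₀ = 5.3117. Set K/(1 + A·e^(−rt)) = K/2 → A·e^(−rt) = 1.
e^(−0.18t) = 1/5.3117 = 0.188264, so t = ln(5.3117)/0.18 = 1.6699/0.18 = 9.2773.

9.3 years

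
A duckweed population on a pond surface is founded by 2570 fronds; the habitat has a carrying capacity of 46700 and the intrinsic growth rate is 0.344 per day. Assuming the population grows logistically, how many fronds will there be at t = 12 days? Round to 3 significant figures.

A = (K − N₀)/N₀ = (46700 − 2570)/2570 = 17.171.
N(t) = K/(1 + A·e^(−rt)) = 46700/(1 + 17.171×e^(−0.344×12)).
e^(−4.128) = 0.016115; denominator = 1 + 17.171×0.016115 = 1.2767.
N = 46700/1.2767 = 36578.2.

36600 fronds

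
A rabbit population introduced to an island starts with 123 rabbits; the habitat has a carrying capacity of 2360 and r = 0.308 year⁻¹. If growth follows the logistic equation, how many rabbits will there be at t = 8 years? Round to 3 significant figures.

926 rabbits

A = (K − N₀)/N₀ = (2360 − 123)/123 = 18.187.
N(t) = K/(1 + A·e^(−rt)) = 2360/(1 + 18.187×e^(−0.308×8)).
e^(−2.464) = 0.085094; denominator = 1 + 18.187×0.085094 = 2.5476.
N = 2360/2.5476 = 926.361.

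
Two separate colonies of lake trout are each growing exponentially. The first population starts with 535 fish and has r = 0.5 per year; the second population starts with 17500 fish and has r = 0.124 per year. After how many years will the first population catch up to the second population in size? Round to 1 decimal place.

9.3 years

Set 535·e^(0.5t) = 17500·e^(0.124t).
e^((0.5 − 0.124)t) = 17500/535 → e^(0.376·t) = 32.71.
0.376·t = ln(32.71) = 3.4877, so t = 3.4877/0.376 = 9.2758.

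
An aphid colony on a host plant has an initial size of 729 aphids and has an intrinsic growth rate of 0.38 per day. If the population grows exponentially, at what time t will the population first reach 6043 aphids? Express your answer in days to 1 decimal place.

Set N₀·e^(rt) = 6043: e^(0.38·t) = 6043/729 = 8.2894.
0.38·t = ln(8.2894) = 2.115, so t = 2.115/0.38 = 5.5657.

5.6 days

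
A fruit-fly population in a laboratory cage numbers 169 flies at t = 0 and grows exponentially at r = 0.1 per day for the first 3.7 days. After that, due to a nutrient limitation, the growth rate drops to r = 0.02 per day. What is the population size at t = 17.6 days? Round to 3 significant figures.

Phase 1: N(3.7) = 169·e^(0.1×3.7) = 169·e^0.37 = 244.667.
Phase 2 runs for 17.6 − 3.7 = 13.9 days at r = 0.02.
N(17.6) = 244.667·e^(0.02×13.9) = 244.667·e^0.278 = 323.08.

323 flies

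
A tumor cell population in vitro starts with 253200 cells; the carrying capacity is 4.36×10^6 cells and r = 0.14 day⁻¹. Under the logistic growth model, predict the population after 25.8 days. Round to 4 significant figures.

3032000 cells

A = (K − N₀)/N₀ = (4.36×10^6 − 253200)/253200 = 16.22.
N(t) = K/(1 + A·e^(−rt)) = 4.36×10^6/(1 + 16.22×e^(−0.14×25.8)).
e^(−3.612) = 0.026998; denominator = 1 + 16.22×0.026998 = 1.4379.
N = 4.36×10^6/1.4379 = 3.032214×10^6.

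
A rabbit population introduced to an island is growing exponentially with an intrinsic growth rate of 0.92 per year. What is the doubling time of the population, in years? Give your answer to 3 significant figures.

Doubling time t_d = ln(2)/r = 0.6931/0.92 = 0.75342.

0.753 years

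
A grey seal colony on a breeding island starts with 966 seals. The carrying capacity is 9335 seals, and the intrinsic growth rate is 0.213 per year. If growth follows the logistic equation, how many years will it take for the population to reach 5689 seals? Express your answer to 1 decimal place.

A = (K − N₀)/N₀ = (9335 − 966)/966 = 8.6636.
Solve 9335/(1 + 8.6636·e^(−0.213t)) = 5689: 1 + 8.6636·e^(−0.213t) = 1.6409, so e^(−0.213t) = 0.0739749.
−0.213·t = ln(0.0739749) = -2.604, so t = 2.604/0.213 = 12.225.

12.2 years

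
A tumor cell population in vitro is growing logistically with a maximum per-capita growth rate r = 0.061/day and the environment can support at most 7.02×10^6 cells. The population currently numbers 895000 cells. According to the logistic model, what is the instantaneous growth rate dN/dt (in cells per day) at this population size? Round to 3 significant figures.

47600 cells per day

dN/dt = rN(1 − N/K) = 0.061 × 895000 × (1 − 895000/7.02×10^6).
1 − 895000/7.02×10^6 = 0.87251; dN/dt = 0.061 × 895000 × 0.87251 = 47635.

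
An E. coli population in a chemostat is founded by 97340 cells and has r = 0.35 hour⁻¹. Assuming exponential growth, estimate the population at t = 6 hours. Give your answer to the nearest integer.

N(t) = N₀·e^(rt) = 97340 × e^(0.35×6) = 97340 × e^2.1.
e^2.1 ≈ 8.1662, so N ≈ 97340 × 8.1662 = 794895.

794895 cells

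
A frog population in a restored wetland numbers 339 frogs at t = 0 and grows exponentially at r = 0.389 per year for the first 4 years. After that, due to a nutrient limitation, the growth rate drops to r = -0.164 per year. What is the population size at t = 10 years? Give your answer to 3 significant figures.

601 frogs

Phase 1: N(4) = 339·e^(0.389×4) = 339·e^1.556 = 1606.8.
Phase 2 runs for 10 − 4 = 6 years at r = -0.164.
N(10) = 1606.8·e^(-0.164×6) = 1606.8·e^-0.984 = 600.643.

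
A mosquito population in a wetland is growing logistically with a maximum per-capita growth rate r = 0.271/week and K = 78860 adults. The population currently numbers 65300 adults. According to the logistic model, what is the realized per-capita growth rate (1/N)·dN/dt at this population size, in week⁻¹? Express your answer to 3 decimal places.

0.047 per week

(1/N)·dN/dt = r(1 − N/K) = 0.271 × (1 − 65300/78860).
= 0.271 × 0.17195 = 0.046599.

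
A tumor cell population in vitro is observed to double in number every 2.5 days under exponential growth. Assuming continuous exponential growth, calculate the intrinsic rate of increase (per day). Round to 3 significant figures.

r = ln(2)/t_d = 0.6931/2.5 = 0.27726.

0.277 per day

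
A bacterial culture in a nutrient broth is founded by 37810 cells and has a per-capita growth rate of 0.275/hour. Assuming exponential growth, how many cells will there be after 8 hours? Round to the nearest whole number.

341236 cells

N(t) = N₀·e^(rt) = 37810 × e^(0.275×8) = 37810 × e^2.2.
e^2.2 ≈ 9.025, so N ≈ 37810 × 9.025 = 341236.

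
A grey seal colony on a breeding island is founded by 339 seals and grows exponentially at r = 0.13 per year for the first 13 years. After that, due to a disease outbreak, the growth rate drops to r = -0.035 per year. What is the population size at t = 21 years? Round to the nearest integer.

1389 seals

Phase 1: N(13) = 339·e^(0.13×13) = 339·e^1.69 = 1837.2.
Phase 2 runs for 21 − 13 = 8 years at r = -0.035.
N(21) = 1837.2·e^(-0.035×8) = 1837.2·e^-0.28 = 1388.53.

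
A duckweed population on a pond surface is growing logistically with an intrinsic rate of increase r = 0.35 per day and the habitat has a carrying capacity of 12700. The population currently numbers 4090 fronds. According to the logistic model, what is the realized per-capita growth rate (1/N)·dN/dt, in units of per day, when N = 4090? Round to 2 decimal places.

0.24 per day

(1/N)·dN/dt = r(1 − N/K) = 0.35 × (1 − 4090/12700).
= 0.35 × 0.67795 = 0.23728.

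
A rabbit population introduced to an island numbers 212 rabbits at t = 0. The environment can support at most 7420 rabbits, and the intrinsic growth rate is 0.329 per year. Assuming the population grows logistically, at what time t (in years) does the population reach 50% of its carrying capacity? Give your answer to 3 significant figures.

A = (K − N₀)/N₀ = (7420 − 212)/212 = 34.
Solve 7420/(1 + 34·e^(−0.329t)) = 3710: 1 + 34·e^(−0.329t) = 2, so e^(−0.329t) = 0.0294118.
−0.329·t = ln(0.0294118) = -3.5264, so t = 3.5264/0.329 = 10.718.

10.7 years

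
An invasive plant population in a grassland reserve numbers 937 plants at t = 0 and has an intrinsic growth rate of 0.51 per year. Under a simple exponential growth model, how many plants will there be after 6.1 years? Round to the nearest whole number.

21030 plants

N(t) = N₀·e^(rt) = 937 × e^(0.51×6.1) = 937 × e^3.111.
e^3.111 ≈ 22.443, so N ≈ 937 × 22.443 = 21029.5.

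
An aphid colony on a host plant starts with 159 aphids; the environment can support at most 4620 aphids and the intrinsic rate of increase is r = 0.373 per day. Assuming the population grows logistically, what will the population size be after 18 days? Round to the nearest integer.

4468 aphids

A = (K − N₀)/N₀ = (4620 − 159)/159 = 28.057.
N(t) = K/(1 + A·e^(−rt)) = 4620/(1 + 28.057×e^(−0.373×18)).
e^(−6.714) = 0.0012138; denominator = 1 + 28.057×0.0012138 = 1.0341.
N = 4620/1.0341 = 4467.85.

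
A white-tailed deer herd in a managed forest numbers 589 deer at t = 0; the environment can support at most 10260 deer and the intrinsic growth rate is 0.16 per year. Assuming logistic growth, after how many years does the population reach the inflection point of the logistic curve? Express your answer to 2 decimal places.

Logistic growth is fastest at N = K/2 = 5130.
A = (K − N₀)/N₀ = 16.419. Set K/(1 + A·e^(−rt)) = K/2 → A·e^(−rt) = 1.
e^(−0.16t) = 1/16.419 = 0.0609037, so t = ln(16.419)/0.16 = 2.7985/0.16 = 17.49.

17.49 years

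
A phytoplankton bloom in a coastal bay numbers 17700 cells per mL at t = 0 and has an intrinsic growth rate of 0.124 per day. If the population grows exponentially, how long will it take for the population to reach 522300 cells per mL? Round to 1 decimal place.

27.3 days

Set N₀·e^(rt) = 522300: e^(0.124·t) = 522300/17700 = 29.508.
0.124·t = ln(29.508) = 3.3847, so t = 3.3847/0.124 = 27.296.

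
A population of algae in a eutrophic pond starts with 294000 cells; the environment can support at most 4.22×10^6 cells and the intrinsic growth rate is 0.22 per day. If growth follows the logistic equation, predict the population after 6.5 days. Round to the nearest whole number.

A = (K − N₀)/N₀ = (4.22×10^6 − 294000)/294000 = 13.354.
N(t) = K/(1 + A·e^(−rt)) = 4.22×10^6/(1 + 13.354×e^(−0.22×6.5)).
e^(−1.43) = 0.23931; denominator = 1 + 13.354×0.23931 = 4.1957.
N = 4.22×10^6/4.1957 = 1.005799×10^6.

1005799 cells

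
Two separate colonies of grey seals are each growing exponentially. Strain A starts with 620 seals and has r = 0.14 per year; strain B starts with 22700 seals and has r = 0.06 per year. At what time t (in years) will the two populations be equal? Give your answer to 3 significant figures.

Set 620·e^(0.14t) = 22700·e^(0.06t).
e^((0.14 − 0.06)t) = 22700/620 → e^(0.08·t) = 36.613.
0.08·t = ln(36.613) = 3.6004, so t = 3.6004/0.08 = 45.005.

45.0 years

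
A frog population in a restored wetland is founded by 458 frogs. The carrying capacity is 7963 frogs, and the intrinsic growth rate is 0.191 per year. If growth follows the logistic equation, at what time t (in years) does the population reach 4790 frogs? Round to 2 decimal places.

A = (K − N₀)/N₀ = (7963 − 458)/458 = 16.386.
Solve 7963/(1 + 16.386·e^(−0.191t)) = 4790: 1 + 16.386·e^(−0.191t) = 1.6624, so e^(−0.191t) = 0.0404249.
−0.191·t = ln(0.0404249) = -3.2083, so t = 3.2083/0.191 = 16.797.

16.80 years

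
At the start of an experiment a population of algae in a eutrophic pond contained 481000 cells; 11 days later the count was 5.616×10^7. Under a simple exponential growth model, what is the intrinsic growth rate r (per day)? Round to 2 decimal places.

From N(t) = N₀·e^(rt): e^(r·11) = 5.616×10^7/481000 = 116.76.
r·11 = ln(116.76) = 4.7601, so r = 4.7601/11 = 0.43274.

0.43 per day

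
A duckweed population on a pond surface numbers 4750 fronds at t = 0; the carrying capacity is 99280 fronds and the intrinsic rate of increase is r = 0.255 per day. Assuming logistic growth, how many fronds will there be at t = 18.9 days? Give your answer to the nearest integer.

A = (K − N₀)/N₀ = (99280 − 4750)/4750 = 19.901.
N(t) = K/(1 + A·e^(−rt)) = 99280/(1 + 19.901×e^(−0.255×18.9)).
e^(−4.819) = 0.0080708; denominator = 1 + 19.901×0.0080708 = 1.1606.
N = 99280/1.1606 = 85540.6.

85541 fronds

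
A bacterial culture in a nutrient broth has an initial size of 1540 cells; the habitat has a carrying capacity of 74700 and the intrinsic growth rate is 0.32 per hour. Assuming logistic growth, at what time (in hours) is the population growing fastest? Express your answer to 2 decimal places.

12.07 hours

Logistic growth is fastest at N = K/2 = 37350.
A = (K − N₀)/N₀ = 47.506. Set K/(1 + A·e^(−rt)) = K/2 → A·e^(−rt) = 1.
e^(−0.32t) = 1/47.506 = 0.0210498, so t = ln(47.506)/0.32 = 3.8609/0.32 = 12.065.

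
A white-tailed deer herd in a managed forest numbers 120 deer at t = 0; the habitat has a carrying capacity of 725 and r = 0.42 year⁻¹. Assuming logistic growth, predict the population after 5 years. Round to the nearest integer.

448 deer

A = (K − N₀)/N₀ = (725 − 120)/120 = 5.0417.
N(t) = K/(1 + A·e^(−rt)) = 725/(1 + 5.0417×e^(−0.42×5)).
e^(−2.1) = 0.12246; denominator = 1 + 5.0417×0.12246 = 1.6174.
N = 725/1.6174 = 448.255.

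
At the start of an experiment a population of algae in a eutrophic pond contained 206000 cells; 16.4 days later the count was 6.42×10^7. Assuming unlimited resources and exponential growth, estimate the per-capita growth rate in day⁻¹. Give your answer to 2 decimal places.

From N(t) = N₀·e^(rt): e^(r·16.4) = 6.42×10^7/206000 = 311.65.
r·16.4 = ln(311.65) = 5.7419, so r = 5.7419/16.4 = 0.35011.

0.35 per day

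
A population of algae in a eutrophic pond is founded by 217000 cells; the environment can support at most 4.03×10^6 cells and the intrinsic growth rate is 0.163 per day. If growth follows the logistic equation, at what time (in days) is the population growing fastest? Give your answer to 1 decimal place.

Logistic growth is fastest at N = K/2 = 2.015×10^6.
A = (K − N₀)/N₀ = 17.571. Set K/(1 + A·e^(−rt)) = K/2 → A·e^(−rt) = 1.
e^(−0.163t) = 1/17.571 = 0.0569106, so t = ln(17.571)/0.163 = 2.8663/0.163 = 17.585.

17.6 days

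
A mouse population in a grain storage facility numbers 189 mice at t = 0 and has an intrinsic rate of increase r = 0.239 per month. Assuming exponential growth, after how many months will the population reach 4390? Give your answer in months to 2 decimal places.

Set N₀·e^(rt) = 4390: e^(0.239·t) = 4390/189 = 23.228.
0.239·t = ln(23.228) = 3.1453, so t = 3.1453/0.239 = 13.16.

13.16 months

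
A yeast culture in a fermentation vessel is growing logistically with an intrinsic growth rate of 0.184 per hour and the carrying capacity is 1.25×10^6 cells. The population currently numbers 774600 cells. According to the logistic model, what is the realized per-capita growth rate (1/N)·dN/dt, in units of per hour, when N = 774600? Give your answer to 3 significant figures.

0.0700 per hour

(1/N)·dN/dt = r(1 − N/K) = 0.184 × (1 − 774600/1.25×10^6).
= 0.184 × 0.38032 = 0.069979.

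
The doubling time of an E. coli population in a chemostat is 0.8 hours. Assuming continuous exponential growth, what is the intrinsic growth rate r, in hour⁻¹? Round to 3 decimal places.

0.866 per hour

r = ln(2)/t_d = 0.6931/0.8 = 0.86643.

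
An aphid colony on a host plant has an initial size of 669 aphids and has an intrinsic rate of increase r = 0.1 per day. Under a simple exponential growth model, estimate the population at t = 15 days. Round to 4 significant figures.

2998 aphids

N(t) = N₀·e^(rt) = 669 × e^(0.1×15) = 669 × e^1.5.
e^1.5 ≈ 4.4817, so N ≈ 669 × 4.4817 = 2998.25.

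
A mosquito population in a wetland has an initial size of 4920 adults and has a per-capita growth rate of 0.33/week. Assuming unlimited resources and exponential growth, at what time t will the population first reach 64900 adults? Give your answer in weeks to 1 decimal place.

7.8 weeks

Set N₀·e^(rt) = 64900: e^(0.33·t) = 64900/4920 = 13.191.
0.33·t = ln(13.191) = 2.5795, so t = 2.5795/0.33 = 7.8168.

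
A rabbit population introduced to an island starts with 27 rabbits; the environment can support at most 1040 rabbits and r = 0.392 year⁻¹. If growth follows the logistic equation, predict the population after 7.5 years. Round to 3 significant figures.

A = (K − N₀)/N₀ = (1040 − 27)/27 = 37.519.
N(t) = K/(1 + A·e^(−rt)) = 1040/(1 + 37.519×e^(−0.392×7.5)).
e^(−2.94) = 0.052866; denominator = 1 + 37.519×0.052866 = 2.9834.
N = 1040/2.9834 = 348.59.

349 rabbits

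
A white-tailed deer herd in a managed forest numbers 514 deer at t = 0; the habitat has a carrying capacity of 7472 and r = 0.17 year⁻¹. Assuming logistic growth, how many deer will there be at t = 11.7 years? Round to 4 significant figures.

A = (K − N₀)/N₀ = (7472 − 514)/514 = 13.537.
N(t) = K/(1 + A·e^(−rt)) = 7472/(1 + 13.537×e^(−0.17×11.7)).
e^(−1.989) = 0.13683; denominator = 1 + 13.537×0.13683 = 2.8523.
N = 7472/2.8523 = 2619.65.

2620 deer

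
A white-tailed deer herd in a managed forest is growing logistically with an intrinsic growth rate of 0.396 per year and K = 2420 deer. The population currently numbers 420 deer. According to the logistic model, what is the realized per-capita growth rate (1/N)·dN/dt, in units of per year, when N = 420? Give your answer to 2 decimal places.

(1/N)·dN/dt = r(1 − N/K) = 0.396 × (1 − 420/2420).
= 0.396 × 0.82645 = 0.32727.

0.33 per year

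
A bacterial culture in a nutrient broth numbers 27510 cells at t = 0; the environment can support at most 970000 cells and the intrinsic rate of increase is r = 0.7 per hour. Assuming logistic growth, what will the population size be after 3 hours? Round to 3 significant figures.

A = (K − N₀)/N₀ = (970000 − 27510)/27510 = 34.26.
N(t) = K/(1 + A·e^(−rt)) = 970000/(1 + 34.26×e^(−0.7×3)).
e^(−2.1) = 0.12246; denominator = 1 + 34.26×0.12246 = 5.1953.
N = 970000/5.1953 = 186706.

187000 cells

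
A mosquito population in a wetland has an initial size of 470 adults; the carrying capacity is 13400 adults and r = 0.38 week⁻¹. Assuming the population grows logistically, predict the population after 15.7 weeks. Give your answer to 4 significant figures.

12520 adults

A = (K − N₀)/N₀ = (13400 − 470)/470 = 27.511.
N(t) = K/(1 + A·e^(−rt)) = 13400/(1 + 27.511×e^(−0.38×15.7)).
e^(−5.966) = 0.0025645; denominator = 1 + 27.511×0.0025645 = 1.0706.
N = 13400/1.0706 = 12516.9.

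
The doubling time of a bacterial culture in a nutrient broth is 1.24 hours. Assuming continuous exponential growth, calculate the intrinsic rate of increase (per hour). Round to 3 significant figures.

0.559 per hour

r = ln(2)/t_d = 0.6931/1.24 = 0.55899.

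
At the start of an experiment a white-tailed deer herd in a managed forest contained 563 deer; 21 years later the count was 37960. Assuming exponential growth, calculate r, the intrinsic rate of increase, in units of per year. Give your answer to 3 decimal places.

From N(t) = N₀·e^(rt): e^(r·21) = 37960/563 = 67.425.
r·21 = ln(67.425) = 4.211, so r = 4.211/21 = 0.20052.

0.201 per year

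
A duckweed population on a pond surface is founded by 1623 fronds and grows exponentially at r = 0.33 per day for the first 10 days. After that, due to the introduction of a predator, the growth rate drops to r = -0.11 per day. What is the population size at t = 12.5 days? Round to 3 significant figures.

33400 fronds

Phase 1: N(10) = 1623·e^(0.33×10) = 1623·e^3.3 = 44003.8.
Phase 2 runs for 12.5 − 10 = 2.5 days at r = -0.11.
N(12.5) = 44003.8·e^(-0.11×2.5) = 44003.8·e^-0.275 = 33424.1.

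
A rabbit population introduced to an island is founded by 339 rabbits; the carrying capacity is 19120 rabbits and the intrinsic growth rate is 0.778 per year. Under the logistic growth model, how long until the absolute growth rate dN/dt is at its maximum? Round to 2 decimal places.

5.16 years

Logistic growth is fastest at N = K/2 = 9560.
A = (K − N₀)/N₀ = 55.401. Set K/(1 + A·e^(−rt)) = K/2 → A·e^(−rt) = 1.
e^(−0.778t) = 1/55.401 = 0.0180502, so t = ln(55.401)/0.778 = 4.0146/0.778 = 5.1602.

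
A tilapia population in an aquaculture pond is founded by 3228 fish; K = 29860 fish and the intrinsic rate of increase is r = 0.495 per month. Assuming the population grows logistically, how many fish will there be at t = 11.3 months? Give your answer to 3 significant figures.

A = (K − N₀)/N₀ = (29860 − 3228)/3228 = 8.2503.
N(t) = K/(1 + A·e^(−rt)) = 29860/(1 + 8.2503×e^(−0.495×11.3)).
e^(−5.594) = 0.003722; denominator = 1 + 8.2503×0.003722 = 1.0307.
N = 29860/1.0307 = 28970.4.

29000 fish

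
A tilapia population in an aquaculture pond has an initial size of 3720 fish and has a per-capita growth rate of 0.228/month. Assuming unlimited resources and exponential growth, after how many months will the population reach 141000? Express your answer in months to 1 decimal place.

Set N₀·e^(rt) = 141000: e^(0.228·t) = 141000/3720 = 37.903.
0.228·t = ln(37.903) = 3.635, so t = 3.635/0.228 = 15.943.

15.9 months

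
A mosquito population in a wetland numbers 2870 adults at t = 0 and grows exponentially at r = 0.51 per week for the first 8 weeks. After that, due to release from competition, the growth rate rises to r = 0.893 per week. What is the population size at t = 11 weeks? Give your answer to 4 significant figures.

Phase 1: N(8) = 2870·e^(0.51×8) = 2870·e^4.08 = 169747.
Phase 2 runs for 11 − 8 = 3 weeks at r = 0.893.
N(11) = 169747·e^(0.893×3) = 169747·e^2.679 = 2.473309×10^6.

2473000 adults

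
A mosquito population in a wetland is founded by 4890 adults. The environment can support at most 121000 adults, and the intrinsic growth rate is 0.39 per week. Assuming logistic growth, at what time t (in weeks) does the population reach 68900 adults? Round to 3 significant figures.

A = (K − N₀)/N₀ = (121000 − 4890)/4890 = 23.744.
Solve 121000/(1 + 23.744·e^(−0.39t)) = 68900: 1 + 23.744·e^(−0.39t) = 1.7562, so e^(−0.39t) = 0.0318462.
−0.39·t = ln(0.0318462) = -3.4468, so t = 3.4468/0.39 = 8.838.

8.84 weeks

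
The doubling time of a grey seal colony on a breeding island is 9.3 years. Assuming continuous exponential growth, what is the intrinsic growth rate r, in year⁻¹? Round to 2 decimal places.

r = ln(2)/t_d = 0.6931/9.3 = 0.074532.

0.07 per year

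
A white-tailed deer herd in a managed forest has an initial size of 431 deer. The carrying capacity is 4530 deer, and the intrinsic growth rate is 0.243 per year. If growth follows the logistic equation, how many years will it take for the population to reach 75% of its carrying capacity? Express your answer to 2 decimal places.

A = (K − N₀)/N₀ = (4530 − 431)/431 = 9.5104.
Solve 4530/(1 + 9.5104·e^(−0.243t)) = 3397.5: 1 + 9.5104·e^(−0.243t) = 1.3333, so e^(−0.243t) = 0.0350492.
−0.243·t = ln(0.0350492) = -3.351, so t = 3.351/0.243 = 13.79.

13.79 years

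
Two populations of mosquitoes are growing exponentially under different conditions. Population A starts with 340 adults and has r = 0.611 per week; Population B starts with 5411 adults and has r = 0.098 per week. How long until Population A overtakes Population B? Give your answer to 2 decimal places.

5.39 weeks

Set 340·e^(0.611t) = 5411·e^(0.098t).
e^((0.611 − 0.098)t) = 5411/340 → e^(0.513·t) = 15.915.
0.513·t = ln(15.915) = 2.7672, so t = 2.7672/0.513 = 5.3942.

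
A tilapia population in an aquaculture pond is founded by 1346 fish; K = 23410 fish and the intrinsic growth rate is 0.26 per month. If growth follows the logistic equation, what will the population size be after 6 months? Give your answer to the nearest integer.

A = (K − N₀)/N₀ = (23410 − 1346)/1346 = 16.392.
N(t) = K/(1 + A·e^(−rt)) = 23410/(1 + 16.392×e^(−0.26×6)).
e^(−1.56) = 0.21014; denominator = 1 + 16.392×0.21014 = 4.4446.
N = 23410/4.4446 = 5267.06.

5267 fish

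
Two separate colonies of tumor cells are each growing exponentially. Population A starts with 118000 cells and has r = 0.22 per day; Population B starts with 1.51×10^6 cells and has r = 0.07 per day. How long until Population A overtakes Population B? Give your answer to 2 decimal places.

16.99 days

Set 118000·e^(0.22t) = 1.51×10^6·e^(0.07t).
e^((0.22 − 0.07)t) = 1.51×10^6/118000 → e^(0.15·t) = 12.797.
0.15·t = ln(12.797) = 2.5492, so t = 2.5492/0.15 = 16.995.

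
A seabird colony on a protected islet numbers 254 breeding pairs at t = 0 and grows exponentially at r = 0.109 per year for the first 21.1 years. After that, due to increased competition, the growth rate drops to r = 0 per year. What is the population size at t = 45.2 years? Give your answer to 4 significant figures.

2533 breeding pairs

Phase 1: N(21.1) = 254·e^(0.109×21.1) = 254·e^2.3 = 2533.19.
Phase 2 runs for 45.2 − 21.1 = 24.1 years at r = 0.
N(45.2) = 2533.19·e^(0×24.1) = 2533.19·e^0 = 2533.19.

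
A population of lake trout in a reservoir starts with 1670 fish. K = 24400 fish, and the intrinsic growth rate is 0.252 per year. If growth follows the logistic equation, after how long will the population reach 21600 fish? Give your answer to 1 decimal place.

A = (K − N₀)/N₀ = (24400 − 1670)/1670 = 13.611.
Solve 24400/(1 + 13.611·e^(−0.252t)) = 21600: 1 + 13.611·e^(−0.252t) = 1.1296, so e^(−0.252t) = 0.00952404.
−0.252·t = ln(0.00952404) = -4.6539, so t = 4.6539/0.252 = 18.468.

18.5 years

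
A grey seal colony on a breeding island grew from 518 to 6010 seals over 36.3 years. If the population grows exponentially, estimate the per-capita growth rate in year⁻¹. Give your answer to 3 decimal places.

From N(t) = N₀·e^(rt): e^(r·36.3) = 6010/518 = 11.602.
r·36.3 = ln(11.602) = 2.4512, so r = 2.4512/36.3 = 0.067526.

0.068 per year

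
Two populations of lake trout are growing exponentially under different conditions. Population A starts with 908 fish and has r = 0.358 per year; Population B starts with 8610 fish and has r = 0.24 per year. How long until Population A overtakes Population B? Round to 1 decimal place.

19.1 years

Set 908·e^(0.358t) = 8610·e^(0.24t).
e^((0.358 − 0.24)t) = 8610/908 → e^(0.118·t) = 9.4824.
0.118·t = ln(9.4824) = 2.2494, so t = 2.2494/0.118 = 19.063.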